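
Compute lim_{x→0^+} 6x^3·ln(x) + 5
The product is a 0·∞ indeterminate form at x → 0⁺.
Rewrite the product as 6·ln(x) / x^(-3) and apply L'Hôpital, or use the standard hierarchy x^(-3) ≫ |ln x| as x → 0⁺.
The indeterminate product → 0, so the limit = 5.

Final answer: 5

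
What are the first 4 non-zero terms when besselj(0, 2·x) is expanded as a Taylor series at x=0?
-x^6/36 + x^4/4 - x^2 + 1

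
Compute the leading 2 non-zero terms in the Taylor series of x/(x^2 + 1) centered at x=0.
-x^3 + x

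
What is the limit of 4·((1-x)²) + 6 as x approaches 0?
Direct substitution at x = 0 gives 10.

Final answer: 10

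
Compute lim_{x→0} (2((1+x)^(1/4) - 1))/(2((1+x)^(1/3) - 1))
Both numerator and denominator → 0 as x → 0; this is a 0/0 indeterminate form.
Expand each to leading order near x = 0: numerator ~ x/2, denominator ~ 2·x/3.
The limit of the ratio is 3/4.

Final answer: 3/4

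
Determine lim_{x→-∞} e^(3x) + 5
Evaluate the dominant behaviour as x → -∞; each term tends to a finite value or vanishes.
Limit = 5.

Final answer: 5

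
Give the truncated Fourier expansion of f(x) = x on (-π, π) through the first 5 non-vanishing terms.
2·sin(x) - sin(2·x) + 2·sin(3·x)/3 - sin(4·x)/2 + 2·sin(5·x)/5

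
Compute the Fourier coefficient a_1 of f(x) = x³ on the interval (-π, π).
a_1 = (1/π) ∫_{-π}^{π} f(x)·cos(1x) dx.
Evaluate the integral (use parity and integration by parts as needed): a_1 = 0.

Final answer: 0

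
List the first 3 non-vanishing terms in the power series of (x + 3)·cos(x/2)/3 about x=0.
-x^2/8 + x/3 + 1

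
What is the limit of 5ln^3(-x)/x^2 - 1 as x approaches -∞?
The quotient is an ∞/∞ indeterminate form as x → -∞.
Compare growth rates of the dominant terms (exponentials ≫ polynomials ≫ logarithms), or apply L'Hôpital's rule; the quotient → 0.
Adding the constant: 0 - 1 = -1. Limit = -1.

Final answer: -1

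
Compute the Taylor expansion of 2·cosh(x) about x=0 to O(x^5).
x^4/12 + x^2 + 2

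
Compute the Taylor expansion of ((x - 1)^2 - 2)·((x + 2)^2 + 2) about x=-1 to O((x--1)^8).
6 - 8·(x + 1) - 3·(x + 1)^2 - 2·(x + 1)^3 + (x + 1)^4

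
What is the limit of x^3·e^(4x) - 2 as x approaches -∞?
The product is a 0·∞ indeterminate form at x → -∞.
Rewrite the product as x^3 / e^(-4x) (an ∞/∞ form) and apply L'Hôpital, or use the standard hierarchy e^(4|x|) ≫ |x^3| as x → -∞.
The indeterminate product → 0, so the limit = -2.

Final answer: -2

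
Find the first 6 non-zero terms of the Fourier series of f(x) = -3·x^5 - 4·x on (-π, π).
(-728 - 6·π^4 + 120·π^2)·sin(x) + (-15·π^2 + 53/2 + 3·π^4)·sin(2·x) + (-2·π^4 - 152/27 + 40·π^2/9)·sin(3·x) + (-15·π^2/8 + 173/64 + 3·π^4/2)·sin(4·x) + (-6·π^4/5 - 1144/625 + 24·π^2/25)·sin(5·x) + (-5·π^2/9 + 77/54 + π^4)·sin(6·x)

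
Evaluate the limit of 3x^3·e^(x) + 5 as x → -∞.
The product is a 0·∞ indeterminate form at x → -∞.
Rewrite the product as 3x^3 / e^(-x) (an ∞/∞ form) and apply L'Hôpital, or use the standard hierarchy e^(|x|) ≫ |x^3| as x → -∞.
The indeterminate product → 0, so the limit = 5.

Final answer: 5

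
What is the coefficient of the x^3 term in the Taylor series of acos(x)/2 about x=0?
Expand to order 3: acos(x)/2 = -x^3/12 - x/2 + π/4 + O(x^4).
The coefficient of x^3 is -1/12.

Final answer: -1/12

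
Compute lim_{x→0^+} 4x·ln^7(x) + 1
The product is a 0·∞ indeterminate form at x → 0⁺.
Rewrite the product as 4·ln^7(x) / x^(-1) and apply L'Hôpital, or use the standard hierarchy x^(-1) ≫ |ln x|^7 as x → 0⁺.
The indeterminate product → 0, so the limit = 1.

Final answer: 1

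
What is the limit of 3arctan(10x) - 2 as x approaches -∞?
Evaluate the dominant behaviour as x → -∞; each term tends to a finite value or vanishes.
Limit = -3·π/2 - 2.

Final answer: -3·π/2 - 2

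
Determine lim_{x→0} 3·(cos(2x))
Direct substitution at x = 0 gives 3.

Final answer: 3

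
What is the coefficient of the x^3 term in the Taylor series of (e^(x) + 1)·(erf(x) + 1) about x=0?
Expand to order 3: (e^(x) + 1)·(erf(x) + 1) = x^3·(1/6 - 1/(3·√(π))) + x^2·(1/2 + 2/√(π)) + x·(1 + 4/√(π)) + 2 + O(x^4).
The coefficient of x^3 is 1/6 - 1/(3·√(π)).

Final answer: 1/6 - 1/(3·√(π))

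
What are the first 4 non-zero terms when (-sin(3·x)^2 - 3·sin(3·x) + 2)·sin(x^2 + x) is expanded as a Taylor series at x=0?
5·x^4 - 55·x^3/3 - 7·x^2 + 2·x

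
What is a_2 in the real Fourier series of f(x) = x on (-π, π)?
a_2 = (1/π) ∫_{-π}^{π} f(x)·cos(2x) dx.
Evaluate the integral (use parity and integration by parts as needed): a_2 = 0.

Final answer: 0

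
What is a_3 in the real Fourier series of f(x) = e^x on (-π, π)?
a_3 = (1/π) ∫_{-π}^{π} f(x)·cos(3x) dx.
Evaluate the integral (use parity and integration by parts as needed): a_3 = (1 - e^(2·π))·e^(-π)/(10·π).

Final answer: (1 - e^(2·π))·e^(-π)/(10·π)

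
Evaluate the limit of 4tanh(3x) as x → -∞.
Evaluate the dominant behaviour as x → -∞; each term tends to a finite value or vanishes.
Limit = -4.

Final answer: -4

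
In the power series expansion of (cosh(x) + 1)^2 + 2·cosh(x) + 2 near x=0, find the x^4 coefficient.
Expand to order 4: (cosh(x) + 1)^2 + 2·cosh(x) + 2 = x^4/2 + 3·x^2 + 8 + O(x^5).
The coefficient of x^4 is 1/2.

Final answer: 1/2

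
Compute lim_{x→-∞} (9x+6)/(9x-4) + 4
Evaluate the dominant behaviour as x → -∞; each term tends to a finite value or vanishes.
Limit = 5.

Final answer: 5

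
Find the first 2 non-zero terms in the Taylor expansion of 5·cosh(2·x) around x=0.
10·x^2 + 5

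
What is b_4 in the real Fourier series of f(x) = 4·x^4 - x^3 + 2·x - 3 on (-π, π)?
b_4 = (1/π) ∫_{-π}^{π} f(x)·sin(4x) dx.
Evaluate the integral (use parity and integration by parts as needed): b_4 = -19/16 + π^2/2.

Final answer: -19/16 + π^2/2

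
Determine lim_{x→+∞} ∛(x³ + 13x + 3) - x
This is an ∞ − ∞ indeterminate form.
Multiply by (A² + AB + B²)/(A² + AB + B²) where A = ∛(x³+13x + 3), B = x to use A³ − B³ = (A−B)(A²+AB+B²); the x³ terms cancel, leaving (13x + 3)/(A²+AB+B²) with denominator ~ 3x², so the limit is 0.
Limit = 0.

Final answer: 0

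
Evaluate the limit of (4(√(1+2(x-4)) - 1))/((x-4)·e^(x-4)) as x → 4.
Both numerator and denominator → 0 as x → 4; this is a 0/0 indeterminate form.
Expand each to leading order near x = 4: numerator ~ 4·(x - 4), denominator ~ (x - 4).
The limit of the ratio is 4.

Final answer: 4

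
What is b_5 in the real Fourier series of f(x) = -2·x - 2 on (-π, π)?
b_5 = (1/π) ∫_{-π}^{π} f(x)·sin(5x) dx.
Evaluate the integral (use parity and integration by parts as needed): b_5 = -4/5.

Final answer: -4/5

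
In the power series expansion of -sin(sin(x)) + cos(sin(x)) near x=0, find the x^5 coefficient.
Expand to order 5: -sin(sin(x)) + cos(sin(x)) = -x^5/10 + 5·x^4/24 + x^3/3 - x^2/2 - x + 1 + O(x^6).
The coefficient of x^5 is -1/10.

Final answer: -1/10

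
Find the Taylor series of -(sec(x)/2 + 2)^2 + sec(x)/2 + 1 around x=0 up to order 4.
-23·x^4/48 - x^2 - 19/4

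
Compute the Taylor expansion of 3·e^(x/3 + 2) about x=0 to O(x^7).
x^6·e^(2)/174960 + x^5·e^(2)/9720 + x^4·e^(2)/648 + x^3·e^(2)/54 + x^2·e^(2)/6 + x·e^(2) + 3·e^(2)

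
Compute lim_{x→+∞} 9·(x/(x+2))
Evaluate the dominant behaviour as x → +∞; each term tends to a finite value or vanishes.
Limit = 9.

Final answer: 9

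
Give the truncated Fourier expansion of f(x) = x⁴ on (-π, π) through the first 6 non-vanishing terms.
(48 - 8·π^2)·cos(x) + (-3 + 2·π^2)·cos(2·x) + (16/27 - 8·π^2/9)·cos(3·x) + (-3/16 + π^2/2)·cos(4·x) + (48/625 - 8·π^2/25)·cos(5·x) + π^4/5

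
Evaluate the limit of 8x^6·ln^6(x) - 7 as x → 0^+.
The product is a 0·∞ indeterminate form at x → 0⁺.
Rewrite the product as 8·ln^6(x) / x^(-6) and apply L'Hôpital, or use the standard hierarchy x^(-6) ≫ |ln x|^6 as x → 0⁺.
The indeterminate product → 0, so the limit = -7.

Final answer: -7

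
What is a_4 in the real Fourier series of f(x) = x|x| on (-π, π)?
a_4 = (1/π) ∫_{-π}^{π} f(x)·cos(4x) dx.
Evaluate the integral (use parity and integration by parts as needed): a_4 = 0.

Final answer: 0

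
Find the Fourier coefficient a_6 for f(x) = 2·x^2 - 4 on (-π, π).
a_6 = (1/π) ∫_{-π}^{π} f(x)·cos(6x) dx.
Evaluate the integral (use parity and integration by parts as needed): a_6 = 2/9.

Final answer: 2/9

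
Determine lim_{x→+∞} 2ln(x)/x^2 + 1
The quotient is an ∞/∞ indeterminate form as x → +∞.
The polynomial denominator x^2 dominates the logarithmic numerator (any positive power of x ≫ ln(x) as x → ∞), so the quotient → 0.
Adding the constant: 0 + 1 = 1. Limit = 1.

Final answer: 1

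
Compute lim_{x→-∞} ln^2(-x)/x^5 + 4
The quotient is an ∞/∞ indeterminate form as x → -∞.
Compare growth rates of the dominant terms (exponentials ≫ polynomials ≫ logarithms), or apply L'Hôpital's rule; the quotient → 0.
Adding the constant: 0 + 4 = 4. Limit = 4.

Final answer: 4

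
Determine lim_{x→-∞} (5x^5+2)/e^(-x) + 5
The quotient is an ∞/∞ indeterminate form as x → -∞.
Compare growth rates of the dominant terms (exponentials ≫ polynomials ≫ logarithms), or apply L'Hôpital's rule; the quotient → 0.
Adding the constant: 0 + 5 = 5. Limit = 5.

Final answer: 5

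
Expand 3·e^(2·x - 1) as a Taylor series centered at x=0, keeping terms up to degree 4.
2·x^4·e^(-1) + 4·x^3·e^(-1) + 6·x^2·e^(-1) + 6·x·e^(-1) + 3·e^(-1)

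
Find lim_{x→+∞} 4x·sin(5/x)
As x → +∞: let u = 5/x → 0⁺; then 4·x·sin(5/x) = 4·5·sin(u)/u → 4·5·1 = 20.
Limit = 20.

Final answer: 20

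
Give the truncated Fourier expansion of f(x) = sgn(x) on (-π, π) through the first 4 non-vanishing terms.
4·sin(x)/π + 4·sin(3·x)/(3·π) + 4·sin(5·x)/(5·π) + 4·sin(7·x)/(7·π)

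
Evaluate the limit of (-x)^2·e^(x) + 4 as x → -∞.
The product is a 0·∞ indeterminate form at x → -∞.
Rewrite the product as (-x)^2 / e^(-x) (an ∞/∞ form) and apply L'Hôpital, or use the standard hierarchy e^(|x|) ≫ |(-x)^2| as x → -∞.
The indeterminate product → 0, so the limit = 4.

Final answer: 4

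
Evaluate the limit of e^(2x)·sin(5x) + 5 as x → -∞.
Evaluate the dominant behaviour as x → -∞; each term tends to a finite value or vanishes.
Limit = 5.

Final answer: 5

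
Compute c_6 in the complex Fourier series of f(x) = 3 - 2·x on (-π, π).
Compute the real Fourier coefficients first: a_6 = 0, b_6 = 2/3.
Then c_6 = (a_6 − i·b_6)/2 = -i/3.

Final answer: -i/3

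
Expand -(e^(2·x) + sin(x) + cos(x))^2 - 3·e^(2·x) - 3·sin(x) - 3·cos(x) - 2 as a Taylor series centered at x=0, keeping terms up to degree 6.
-4139·x^6/720 - 387·x^5/40 - 341·x^4/24 - 103·x^3/6 - 39·x^2/2 - 21·x - 12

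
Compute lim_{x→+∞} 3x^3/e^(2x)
This is an ∞/∞ indeterminate form as x → +∞.
The exponential denominator e^(2x) dominates the polynomial numerator (e^x ≫ x^3 as x → ∞), so the quotient → 0.
Limit = 0.

Final answer: 0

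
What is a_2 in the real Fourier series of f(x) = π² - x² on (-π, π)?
a_2 = (1/π) ∫_{-π}^{π} f(x)·cos(2x) dx.
Evaluate the integral (use parity and integration by parts as needed): a_2 = -1.

Final answer: -1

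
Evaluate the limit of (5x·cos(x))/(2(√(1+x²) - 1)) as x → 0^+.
Both numerator and denominator → 0 as x → 0^+; this is a 0/0 indeterminate form.
Expand each to leading order near x = 0: numerator ~ 5·x, denominator ~ x^2.
The limit of the ratio is ∞.

Final answer: ∞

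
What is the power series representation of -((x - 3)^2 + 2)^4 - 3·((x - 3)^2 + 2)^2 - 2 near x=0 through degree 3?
18252·x^3 - 31634·x^2 + 32340·x - 15006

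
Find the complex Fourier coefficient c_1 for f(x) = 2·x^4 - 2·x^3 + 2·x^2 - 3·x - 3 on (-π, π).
Compute the real Fourier coefficients first: a_1 = 88 - 16·π^2, b_1 = 18 - 4·π^2.
Then c_1 = (a_1 − i·b_1)/2 = -8·π^2 + 44 - 9·i + 2·i·π^2.

Final answer: -8·π^2 + 44 - 9·i + 2·i·π^2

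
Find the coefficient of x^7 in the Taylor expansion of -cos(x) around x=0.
Expand to order 7: -cos(x) = x^6/720 - x^4/24 + x^2/2 - 1 + O(x^8).
The coefficient of x^7 is 0.

Final answer: 0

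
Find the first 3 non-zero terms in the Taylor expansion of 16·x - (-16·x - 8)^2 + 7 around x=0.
-256·x^2 - 240·x - 57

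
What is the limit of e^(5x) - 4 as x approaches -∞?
Evaluate the dominant behaviour as x → -∞; each term tends to a finite value or vanishes.
Limit = -4.

Final answer: -4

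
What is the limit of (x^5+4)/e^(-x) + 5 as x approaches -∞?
The quotient is an ∞/∞ indeterminate form as x → -∞.
Compare growth rates of the dominant terms (exponentials ≫ polynomials ≫ logarithms), or apply L'Hôpital's rule; the quotient → 0.
Adding the constant: 0 + 5 = 5. Limit = 5.

Final answer: 5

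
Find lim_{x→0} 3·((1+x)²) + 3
Direct substitution at x = 0 gives 6.

Final answer: 6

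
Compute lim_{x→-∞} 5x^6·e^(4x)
This is a 0·∞ indeterminate form at x → -∞.
Rewrite the product as 5x^6 / e^(-4x) (an ∞/∞ form) and apply L'Hôpital, or use the standard hierarchy e^(4|x|) ≫ |x^6| as x → -∞.
The indeterminate product → 0, so the limit = 0.

Final answer: 0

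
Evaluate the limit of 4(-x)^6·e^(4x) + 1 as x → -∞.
The product is a 0·∞ indeterminate form at x → -∞.
Rewrite the product as 4(-x)^6 / e^(-4x) (an ∞/∞ form) and apply L'Hôpital, or use the standard hierarchy e^(4|x|) ≫ |(-x)^6| as x → -∞.
The indeterminate product → 0, so the limit = 1.

Final answer: 1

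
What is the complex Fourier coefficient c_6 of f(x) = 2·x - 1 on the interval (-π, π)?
Compute the real Fourier coefficients first: a_6 = 0, b_6 = -2/3.
Then c_6 = (a_6 − i·b_6)/2 = i/3.

Final answer: i/3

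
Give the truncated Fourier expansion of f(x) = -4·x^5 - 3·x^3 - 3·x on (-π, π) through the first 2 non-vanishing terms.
(-930 - 8·π^4 + 154·π^2)·sin(x) + (-17·π^2 + 57/2 + 4·π^4)·sin(2·x)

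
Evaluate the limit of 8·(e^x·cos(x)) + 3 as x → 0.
Direct substitution at x = 0 gives 11.

Final answer: 11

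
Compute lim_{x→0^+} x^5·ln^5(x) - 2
The product is a 0·∞ indeterminate form at x → 0⁺.
Rewrite the product as ln^5(x) / x^(-5) and apply L'Hôpital, or use the standard hierarchy x^(-5) ≫ |ln x|^5 as x → 0⁺.
The indeterminate product → 0, so the limit = -2.

Final answer: -2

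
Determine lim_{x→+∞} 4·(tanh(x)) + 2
Evaluate the dominant behaviour as x → +∞; each term tends to a finite value or vanishes.
Limit = 6.

Final answer: 6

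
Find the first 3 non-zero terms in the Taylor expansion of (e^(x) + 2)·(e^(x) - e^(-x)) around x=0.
2·x^3 + 2·x^2 + 6·x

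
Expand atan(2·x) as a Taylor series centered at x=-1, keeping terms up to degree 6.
-atan(2) + 2·(x + 1)/5 + 8·(x + 1)^2/25 + 88·(x + 1)^3/375 + 96·(x + 1)^4/625 + 1312·(x + 1)^5/15625 + 1408·(x + 1)^6/46875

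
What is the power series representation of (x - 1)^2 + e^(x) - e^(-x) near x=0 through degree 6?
x^5/60 + x^3/3 + x^2 + 1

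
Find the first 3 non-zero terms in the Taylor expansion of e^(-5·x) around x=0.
25·x^2/2 - 5·x + 1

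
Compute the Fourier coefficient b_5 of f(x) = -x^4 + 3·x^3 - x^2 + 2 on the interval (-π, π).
b_5 = (1/π) ∫_{-π}^{π} f(x)·sin(5x) dx.
Evaluate the integral (use parity and integration by parts as needed): b_5 = -36/125 + 6·π^2/5.

Final answer: -36/125 + 6·π^2/5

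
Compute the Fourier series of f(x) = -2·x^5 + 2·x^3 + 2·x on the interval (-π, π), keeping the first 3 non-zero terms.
(-500 - 4·π^4 + 84·π^2)·sin(x) + (-12·π^2 + 16 + 2·π^4)·sin(2·x) + (-4·π^4/3 - 124/81 + 116·π^2/27)·sin(3·x)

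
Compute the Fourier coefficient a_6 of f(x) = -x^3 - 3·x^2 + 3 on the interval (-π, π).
a_6 = (1/π) ∫_{-π}^{π} f(x)·cos(6x) dx.
Evaluate the integral (use parity and integration by parts as needed): a_6 = -1/3.

Final answer: -1/3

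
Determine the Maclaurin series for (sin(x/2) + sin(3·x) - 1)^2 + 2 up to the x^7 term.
39991·x^7/46080 + 199381·x^6/5760 - 7777·x^5/1920 - 1519·x^4/48 + 217·x^3/24 + 49·x^2/4 - 7·x + 3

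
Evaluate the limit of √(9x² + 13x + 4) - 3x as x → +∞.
As x → +∞: multiply by the conjugate to get (13x+4)/(√(9x²+13x+4)+3x); the denominator ~ 6x, so the limit is 13/6.
Limit = 13/6.

Final answer: 13/6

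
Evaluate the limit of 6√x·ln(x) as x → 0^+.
This is a 0·∞ indeterminate form at x → 0⁺.
Rewrite the product as 6·ln(x) / x^(-1/2) and apply L'Hôpital, or use the standard hierarchy x^(-1/2) ≫ |ln x| as x → 0⁺.
The indeterminate product → 0, so the limit = 0.

Final answer: 0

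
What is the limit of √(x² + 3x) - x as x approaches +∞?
As x → +∞: multiply by the conjugate to get (3x)/(√(x²+3x)+x); the denominator ~ 2x, so the limit is 3/2.
Limit = 3/2.

Final answer: 3/2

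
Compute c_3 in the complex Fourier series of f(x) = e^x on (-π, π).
Compute the real Fourier coefficients first: a_3 = (1 - e^(2·π))·e^(-π)/(10·π), b_3 = (-3 + 3·e^(2·π))·e^(-π)/(10·π).
Then c_3 = (a_3 − i·b_3)/2 = -e^(π)/(20·π) + e^(-π)/(20·π) - 3·i·e^(π)/(20·π) + 3·i·e^(-π)/(20·π).

Final answer: -e^(π)/(20·π) + e^(-π)/(20·π) - 3·i·e^(π)/(20·π) + 3·i·e^(-π)/(20·π)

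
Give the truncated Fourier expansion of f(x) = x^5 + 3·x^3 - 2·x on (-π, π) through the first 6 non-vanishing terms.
(-34·π^2 + 2·π^4 + 200)·sin(x) + (-π^4 - 1 + 2·π^2)·sin(2·x) + (-136/81 + 14·π^2/27 + 2·π^4/3)·sin(3·x) + (-π^4/2 - 7·π^2/8 + 85/64)·sin(4·x) + (-632/625 + 22·π^2/25 + 2·π^4/5)·sin(5·x) + (-π^4/3 - 22·π^2/27 + 65/81)·sin(6·x)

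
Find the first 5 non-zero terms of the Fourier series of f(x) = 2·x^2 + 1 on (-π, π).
-8·cos(x) + 2·cos(2·x) - 8·cos(3·x)/9 + cos(4·x)/2 + 1 + 2·π^2/3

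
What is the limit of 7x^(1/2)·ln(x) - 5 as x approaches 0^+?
The product is a 0·∞ indeterminate form at x → 0⁺.
Rewrite the product as 7·ln(x) / x^(-1/2) and apply L'Hôpital, or use the standard hierarchy x^(-1/2) ≫ |ln x| as x → 0⁺.
The indeterminate product → 0, so the limit = -5.

Final answer: -5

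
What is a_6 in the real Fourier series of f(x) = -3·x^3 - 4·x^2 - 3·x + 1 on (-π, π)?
a_6 = (1/π) ∫_{-π}^{π} f(x)·cos(6x) dx.
Evaluate the integral (use parity and integration by parts as needed): a_6 = -4/9.

Final answer: -4/9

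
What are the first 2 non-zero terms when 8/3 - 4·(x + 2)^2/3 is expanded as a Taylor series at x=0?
-16·x/3 - 8/3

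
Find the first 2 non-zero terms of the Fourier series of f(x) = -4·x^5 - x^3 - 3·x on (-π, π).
(-954 - 8·π^4 + 158·π^2)·sin(x) + (-19·π^2 + 63/2 + 4·π^4)·sin(2·x)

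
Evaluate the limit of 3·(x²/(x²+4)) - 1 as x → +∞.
Evaluate the dominant behaviour as x → +∞; each term tends to a finite value or vanishes.
Limit = 2.

Final answer: 2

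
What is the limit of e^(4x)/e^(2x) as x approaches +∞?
This is an ∞/∞ indeterminate form as x → +∞.
Rewrite e^(4x)/e^(2x) = e^((4−2)x) = e^(2x); the exponent coefficient is 2 > 0 so e^(2x) → ∞.
Limit = ∞.

Final answer: ∞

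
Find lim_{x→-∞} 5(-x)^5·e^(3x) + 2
The product is a 0·∞ indeterminate form at x → -∞.
Rewrite the product as 5(-x)^5 / e^(-3x) (an ∞/∞ form) and apply L'Hôpital, or use the standard hierarchy e^(3|x|) ≫ |(-x)^5| as x → -∞.
The indeterminate product → 0, so the limit = 2.

Final answer: 2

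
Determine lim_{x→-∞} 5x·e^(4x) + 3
The product is a 0·∞ indeterminate form at x → -∞.
Rewrite the product as 5x / e^(-4x) (an ∞/∞ form) and apply L'Hôpital, or use the standard hierarchy e^(4|x|) ≫ |x| as x → -∞.
The indeterminate product → 0, so the limit = 3.

Final answer: 3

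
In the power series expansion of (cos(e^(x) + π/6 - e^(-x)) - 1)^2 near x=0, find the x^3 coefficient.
(-1 + √(3)/2)^2·(1/(-1 + √(3)/2) + 2·√(3)/(-1 + √(3)/2)^2)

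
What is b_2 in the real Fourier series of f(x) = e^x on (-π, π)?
b_2 = (1/π) ∫_{-π}^{π} f(x)·sin(2x) dx.
Evaluate the integral (use parity and integration by parts as needed): b_2 = (2 - 2·e^(2·π))·e^(-π)/(5·π).

Final answer: (2 - 2·e^(2·π))·e^(-π)/(5·π)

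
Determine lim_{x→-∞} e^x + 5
Evaluate the dominant behaviour as x → -∞; each term tends to a finite value or vanishes.
Limit = 5.

Final answer: 5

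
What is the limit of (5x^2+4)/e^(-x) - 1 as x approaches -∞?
The quotient is an ∞/∞ indeterminate form as x → -∞.
Compare growth rates of the dominant terms (exponentials ≫ polynomials ≫ logarithms), or apply L'Hôpital's rule; the quotient → 0.
Adding the constant: 0 - 1 = -1. Limit = -1.

Final answer: -1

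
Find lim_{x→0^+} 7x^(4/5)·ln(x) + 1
The product is a 0·∞ indeterminate form at x → 0⁺.
Rewrite the product as 7·ln(x) / x^(-4/5) and apply L'Hôpital, or use the standard hierarchy x^(-4/5) ≫ |ln x| as x → 0⁺.
The indeterminate product → 0, so the limit = 1.

Final answer: 1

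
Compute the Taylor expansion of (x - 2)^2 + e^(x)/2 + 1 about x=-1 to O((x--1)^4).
(1 + 20·e)·e^(-1)/2 + (1 - 12·e)·e^(-1)·(x + 1)/2 + (1 + 4·e)·e^(-1)·(x + 1)^2/4 + e^(-1)·(x + 1)^3/12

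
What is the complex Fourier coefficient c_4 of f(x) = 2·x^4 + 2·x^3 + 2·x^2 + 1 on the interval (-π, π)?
Compute the real Fourier coefficients first: a_4 = 1/8 + π^2, b_4 = 3/8 - π^2.
Then c_4 = (a_4 − i·b_4)/2 = 1/16 + π^2/2 - 3·i/16 + i·π^2/2.

Final answer: 1/16 + π^2/2 - 3·i/16 + i·π^2/2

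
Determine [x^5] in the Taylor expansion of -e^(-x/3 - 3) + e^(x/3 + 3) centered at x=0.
Expand to order 5: -e^(-x/3 - 3) + e^(x/3 + 3) = x^5·(e^(-3)/29160 + e^(3)/29160) + x^4·(-e^(-3)/1944 + e^(3)/1944) + x^3·(e^(-3)/162 + e^(3)/162) + x^2·(-e^(-3)/18 + e^(3)/18) + x·(e^(-3)/3 + e^(3)/3) - e^(-3) + e^(3) + O(x^6).
The coefficient of x^5 is e^(-3)/29160 + e^(3)/29160.

Final answer: e^(-3)/29160 + e^(3)/29160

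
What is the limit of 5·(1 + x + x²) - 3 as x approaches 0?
Direct substitution at x = 0 gives 2.

Final answer: 2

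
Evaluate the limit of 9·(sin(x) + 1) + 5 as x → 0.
Direct substitution at x = 0 gives 14.

Final answer: 14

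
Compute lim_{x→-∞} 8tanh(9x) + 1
Evaluate the dominant behaviour as x → -∞; each term tends to a finite value or vanishes.
Limit = -7.

Final answer: -7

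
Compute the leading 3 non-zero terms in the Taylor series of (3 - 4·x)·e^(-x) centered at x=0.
11·x^2/2 - 7·x + 3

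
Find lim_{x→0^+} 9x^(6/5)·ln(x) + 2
The product is a 0·∞ indeterminate form at x → 0⁺.
Rewrite the product as 9·ln(x) / x^(-6/5) and apply L'Hôpital, or use the standard hierarchy x^(-6/5) ≫ |ln x| as x → 0⁺.
The indeterminate product → 0, so the limit = 2.

Final answer: 2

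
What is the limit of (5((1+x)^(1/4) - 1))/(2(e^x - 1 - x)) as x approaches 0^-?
Both numerator and denominator → 0 as x → 0^-; this is a 0/0 indeterminate form.
Expand each to leading order near x = 0: numerator ~ 5·x/4, denominator ~ x^2.
The limit of the ratio is -∞.

Final answer: -∞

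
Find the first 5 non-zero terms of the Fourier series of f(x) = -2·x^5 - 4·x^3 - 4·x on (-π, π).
(-440 - 4·π^4 + 72·π^2)·sin(x) + (-6·π^2 + 13 + 2·π^4)·sin(2·x) + (-4·π^4/3 - 232/81 + 8·π^2/27)·sin(3·x) + (55/32 + 3·π^2/4 + π^4)·sin(4·x) + (-4·π^4/5 - 24·π^2/25 - 856/625)·sin(5·x)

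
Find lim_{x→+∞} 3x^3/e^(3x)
This is an ∞/∞ indeterminate form as x → +∞.
The exponential denominator e^(3x) dominates the polynomial numerator (e^x ≫ x^3 as x → ∞), so the quotient → 0.
Limit = 0.

Final answer: 0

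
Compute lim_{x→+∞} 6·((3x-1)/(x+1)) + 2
Evaluate the dominant behaviour as x → +∞; each term tends to a finite value or vanishes.
Limit = 20.

Final answer: 20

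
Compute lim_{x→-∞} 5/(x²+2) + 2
Evaluate the dominant behaviour as x → -∞; each term tends to a finite value or vanishes.
Limit = 2.

Final answer: 2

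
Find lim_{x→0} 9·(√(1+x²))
Direct substitution at x = 0 gives 9.

Final answer: 9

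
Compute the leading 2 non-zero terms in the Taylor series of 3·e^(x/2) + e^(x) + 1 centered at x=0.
5·x/2 + 5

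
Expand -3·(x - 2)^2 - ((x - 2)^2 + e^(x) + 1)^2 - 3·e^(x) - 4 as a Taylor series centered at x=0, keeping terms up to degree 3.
13·x^3/2 - 63·x^2/2 + 45·x - 55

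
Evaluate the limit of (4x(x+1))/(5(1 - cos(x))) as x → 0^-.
Both numerator and denominator → 0 as x → 0^-; this is a 0/0 indeterminate form.
Expand each to leading order near x = 0: numerator ~ 4·x, denominator ~ 5·x^2/2.
The limit of the ratio is -∞.

Final answer: -∞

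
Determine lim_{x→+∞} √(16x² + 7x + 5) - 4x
As x → +∞: multiply by the conjugate to get (7x+5)/(√(16x²+7x+5)+4x); the denominator ~ 8x, so the limit is 7/8.
Limit = 7/8.

Final answer: 7/8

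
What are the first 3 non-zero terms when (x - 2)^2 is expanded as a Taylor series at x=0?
x^2 - 4·x + 4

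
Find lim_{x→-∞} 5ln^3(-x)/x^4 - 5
The quotient is an ∞/∞ indeterminate form as x → -∞.
Compare growth rates of the dominant terms (exponentials ≫ polynomials ≫ logarithms), or apply L'Hôpital's rule; the quotient → 0.
Adding the constant: 0 - 5 = -5. Limit = -5.

Final answer: -5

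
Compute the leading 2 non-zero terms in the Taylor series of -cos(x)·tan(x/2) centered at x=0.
5·x^3/24 - x/2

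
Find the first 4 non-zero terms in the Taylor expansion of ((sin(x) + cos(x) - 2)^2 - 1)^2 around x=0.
-2·x^5 + 20·x^4/3 - 8·x^3 + 4·x^2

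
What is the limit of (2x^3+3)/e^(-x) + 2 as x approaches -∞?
The quotient is an ∞/∞ indeterminate form as x → -∞.
Compare growth rates of the dominant terms (exponentials ≫ polynomials ≫ logarithms), or apply L'Hôpital's rule; the quotient → 0.
Adding the constant: 0 + 2 = 2. Limit = 2.

Final answer: 2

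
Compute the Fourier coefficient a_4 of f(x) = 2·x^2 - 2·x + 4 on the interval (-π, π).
a_4 = (1/π) ∫_{-π}^{π} f(x)·cos(4x) dx.
Evaluate the integral (use parity and integration by parts as needed): a_4 = 1/2.

Final answer: 1/2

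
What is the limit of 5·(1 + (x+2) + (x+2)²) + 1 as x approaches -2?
Direct substitution at x = -2 gives 6.

Final answer: 6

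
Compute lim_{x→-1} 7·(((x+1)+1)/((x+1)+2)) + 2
Direct substitution at x = -1 gives 11/2.

Final answer: 11/2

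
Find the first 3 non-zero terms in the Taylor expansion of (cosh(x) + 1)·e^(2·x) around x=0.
9·x^2/2 + 4·x + 2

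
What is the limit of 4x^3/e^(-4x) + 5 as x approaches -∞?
The quotient is an ∞/∞ indeterminate form as x → -∞.
Compare growth rates of the dominant terms (exponentials ≫ polynomials ≫ logarithms), or apply L'Hôpital's rule; the quotient → 0.
Adding the constant: 0 + 5 = 5. Limit = 5.

Final answer: 5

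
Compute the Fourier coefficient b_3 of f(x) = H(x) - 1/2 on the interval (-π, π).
b_3 = (1/π) ∫_{-π}^{π} f(x)·sin(3x) dx.
Evaluate the integral (use parity and integration by parts as needed): b_3 = 2/(3·π).

Final answer: 2/(3·π)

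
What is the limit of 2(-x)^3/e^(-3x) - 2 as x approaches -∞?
The quotient is an ∞/∞ indeterminate form as x → -∞.
Compare growth rates of the dominant terms (exponentials ≫ polynomials ≫ logarithms), or apply L'Hôpital's rule; the quotient → 0.
Adding the constant: 0 - 2 = -2. Limit = -2.

Final answer: -2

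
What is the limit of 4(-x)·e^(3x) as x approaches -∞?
This is a 0·∞ indeterminate form at x → -∞.
Rewrite the product as 4(-x) / e^(-3x) (an ∞/∞ form) and apply L'Hôpital, or use the standard hierarchy e^(3|x|) ≫ |(-x)| as x → -∞.
The indeterminate product → 0, so the limit = 0.

Final answer: 0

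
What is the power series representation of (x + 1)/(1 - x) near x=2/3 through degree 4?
5 + 18·(x - 2/3) + 54·(x - 2/3)^2 + 162·(x - 2/3)^3 + 486·(x - 2/3)^4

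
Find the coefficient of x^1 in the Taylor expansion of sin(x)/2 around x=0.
Expand to order 1: sin(x)/2 = x/2 + O(x^2).
The coefficient of x^1 is 1/2.

Final answer: 1/2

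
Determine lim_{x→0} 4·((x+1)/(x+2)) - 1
Direct substitution at x = 0 gives 1.

Final answer: 1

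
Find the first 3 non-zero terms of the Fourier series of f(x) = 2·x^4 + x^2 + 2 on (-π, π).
(92 - 16·π^2)·cos(x) + (-5 + 4·π^2)·cos(2·x) + 2 + π^2/3 + 2·π^4/5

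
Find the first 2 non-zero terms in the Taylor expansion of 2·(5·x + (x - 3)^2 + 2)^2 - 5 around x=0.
237 - 44·x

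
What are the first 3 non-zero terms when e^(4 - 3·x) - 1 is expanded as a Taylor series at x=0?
9·x^2·e^(4)/2 - 3·x·e^(4) - 1 + e^(4)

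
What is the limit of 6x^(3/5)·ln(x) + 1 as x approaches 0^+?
The product is a 0·∞ indeterminate form at x → 0⁺.
Rewrite the product as 6·ln(x) / x^(-3/5) and apply L'Hôpital, or use the standard hierarchy x^(-3/5) ≫ |ln x| as x → 0⁺.
The indeterminate product → 0, so the limit = 1.

Final answer: 1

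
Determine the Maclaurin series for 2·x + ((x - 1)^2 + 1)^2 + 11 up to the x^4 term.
x^4 - 4·x^3 + 8·x^2 - 6·x + 15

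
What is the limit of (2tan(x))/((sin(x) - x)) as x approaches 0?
Both numerator and denominator → 0 as x → 0; this is a 0/0 indeterminate form.
Expand each to leading order near x = 0: numerator ~ 2·x, denominator ~ -x^3/6.
The limit of the ratio is -∞.

Final answer: -∞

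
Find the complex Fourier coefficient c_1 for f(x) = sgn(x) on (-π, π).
Compute the real Fourier coefficients first: a_1 = 0, b_1 = 4/π.
Then c_1 = (a_1 − i·b_1)/2 = -2·i/π.

Final answer: -2·i/π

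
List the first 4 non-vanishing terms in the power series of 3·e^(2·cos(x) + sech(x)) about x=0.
-261·x^6·e^(3)/80 + 17·x^4·e^(3)/4 - 9·x^2·e^(3)/2 + 3·e^(3)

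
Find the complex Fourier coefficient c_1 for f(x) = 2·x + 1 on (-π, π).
Compute the real Fourier coefficients first: a_1 = 0, b_1 = 4.
Then c_1 = (a_1 − i·b_1)/2 = -2·i.

Final answer: -2·i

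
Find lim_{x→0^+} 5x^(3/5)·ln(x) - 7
The product is a 0·∞ indeterminate form at x → 0⁺.
Rewrite the product as 5·ln(x) / x^(-3/5) and apply L'Hôpital, or use the standard hierarchy x^(-3/5) ≫ |ln x| as x → 0⁺.
The indeterminate product → 0, so the limit = -7.

Final answer: -7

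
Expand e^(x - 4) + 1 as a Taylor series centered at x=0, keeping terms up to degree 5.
x^5·e^(-4)/120 + x^4·e^(-4)/24 + x^3·e^(-4)/6 + x^2·e^(-4)/2 + x·e^(-4) + e^(-4) + 1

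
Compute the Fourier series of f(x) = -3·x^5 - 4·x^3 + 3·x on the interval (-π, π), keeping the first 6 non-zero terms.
(-666 - 6·π^4 + 112·π^2)·sin(x) + (-11·π^2 + 27/2 + 3·π^4)·sin(2·x) + (-2·π^4 + 22/27 + 16·π^2/9)·sin(3·x) + (-99/64 + π^2/8 + 3·π^4/2)·sin(4·x) + (-6·π^4/5 - 16·π^2/25 + 846/625)·sin(5·x) + (-61/54 + 7·π^2/9 + π^4)·sin(6·x)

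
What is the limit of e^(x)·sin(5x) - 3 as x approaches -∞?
Evaluate the dominant behaviour as x → -∞; each term tends to a finite value or vanishes.
Limit = -3.

Final answer: -3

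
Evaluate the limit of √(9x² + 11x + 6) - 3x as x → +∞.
As x → +∞: multiply by the conjugate to get (11x+6)/(√(9x²+11x+6)+3x); the denominator ~ 6x, so the limit is 11/6.
Limit = 11/6.

Final answer: 11/6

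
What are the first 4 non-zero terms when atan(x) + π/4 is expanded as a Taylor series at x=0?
x^5/5 - x^3/3 + x + π/4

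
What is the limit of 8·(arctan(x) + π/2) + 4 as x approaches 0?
Direct substitution at x = 0 gives 4 + 4·π.

Final answer: 4 + 4·π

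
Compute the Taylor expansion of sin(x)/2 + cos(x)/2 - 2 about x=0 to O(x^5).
x^4/48 - x^3/12 - x^2/4 + x/2 - 3/2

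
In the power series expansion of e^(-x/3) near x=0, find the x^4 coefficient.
Expand to order 4: e^(-x/3) = x^4/1944 - x^3/162 + x^2/18 - x/3 + 1 + O(x^5).
The coefficient of x^4 is 1/1944.

Final answer: 1/1944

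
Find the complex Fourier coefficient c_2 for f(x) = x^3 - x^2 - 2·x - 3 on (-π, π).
Compute the real Fourier coefficients first: a_2 = -1, b_2 = 7/2 - π^2.
Then c_2 = (a_2 − i·b_2)/2 = -1/2 - 7·i/4 + i·π^2/2.

Final answer: -1/2 - 7·i/4 + i·π^2/2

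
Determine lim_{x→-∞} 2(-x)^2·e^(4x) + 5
The product is a 0·∞ indeterminate form at x → -∞.
Rewrite the product as 2(-x)^2 / e^(-4x) (an ∞/∞ form) and apply L'Hôpital, or use the standard hierarchy e^(4|x|) ≫ |(-x)^2| as x → -∞.
The indeterminate product → 0, so the limit = 5.

Final answer: 5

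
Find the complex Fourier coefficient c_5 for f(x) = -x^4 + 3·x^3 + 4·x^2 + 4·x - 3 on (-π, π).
Compute the real Fourier coefficients first: a_5 = -448/625 + 8·π^2/25, b_5 = 164/125 + 6·π^2/5.
Then c_5 = (a_5 − i·b_5)/2 = -224/625 + 4·π^2/25 - 3·i·π^2/5 - 82·i/125.

Final answer: -224/625 + 4·π^2/25 - 3·i·π^2/5 - 82·i/125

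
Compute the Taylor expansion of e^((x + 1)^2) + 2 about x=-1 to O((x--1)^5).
3 + (x + 1)^2 + (x + 1)^4/2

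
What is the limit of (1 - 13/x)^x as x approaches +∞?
As x → +∞: this is the defining limit (1 - 13/x)^x → e^(-13).
Limit = e^(-13).

Final answer: e^(-13)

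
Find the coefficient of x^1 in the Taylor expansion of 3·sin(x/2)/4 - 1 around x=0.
Expand to order 1: 3·sin(x/2)/4 - 1 = 3·x/8 - 1 + O(x^2).
The coefficient of x^1 is 3/8.

Final answer: 3/8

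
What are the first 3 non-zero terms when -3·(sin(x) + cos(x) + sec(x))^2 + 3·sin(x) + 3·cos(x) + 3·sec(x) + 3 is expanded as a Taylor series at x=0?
-3·x^2 - 9·x - 3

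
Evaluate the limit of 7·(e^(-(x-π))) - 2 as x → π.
Direct substitution at x = π gives 5.

Final answer: 5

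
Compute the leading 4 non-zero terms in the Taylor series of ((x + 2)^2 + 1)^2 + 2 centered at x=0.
8·x^3 + 26·x^2 + 40·x + 27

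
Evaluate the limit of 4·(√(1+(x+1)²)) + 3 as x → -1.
Direct substitution at x = -1 gives 7.

Final answer: 7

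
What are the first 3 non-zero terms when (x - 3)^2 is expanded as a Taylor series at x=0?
x^2 - 6·x + 9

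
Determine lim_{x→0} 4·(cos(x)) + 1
Direct substitution at x = 0 gives 5.

Final answer: 5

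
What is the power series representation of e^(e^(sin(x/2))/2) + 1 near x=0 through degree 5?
-167·x^5·e^(1/2)/122880 + x^4·e^(1/2)/6144 + 7·x^3·e^(1/2)/384 + 3·x^2·e^(1/2)/32 + x·e^(1/2)/4 + 1 + e^(1/2)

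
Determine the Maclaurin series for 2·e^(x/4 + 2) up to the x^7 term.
x^7·e^(2)/41287680 + x^6·e^(2)/1474560 + x^5·e^(2)/61440 + x^4·e^(2)/3072 + x^3·e^(2)/192 + x^2·e^(2)/16 + x·e^(2)/2 + 2·e^(2)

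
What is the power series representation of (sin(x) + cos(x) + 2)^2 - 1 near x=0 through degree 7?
-11·x^7/420 - x^6/180 + 3·x^5/10 + x^4/6 - 2·x^3 - 2·x^2 + 6·x + 8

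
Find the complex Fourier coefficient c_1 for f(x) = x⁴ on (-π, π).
Compute the real Fourier coefficients first: a_1 = 48 - 8·π^2, b_1 = 0.
Then c_1 = (a_1 − i·b_1)/2 = 24 - 4·π^2.

Final answer: 24 - 4·π^2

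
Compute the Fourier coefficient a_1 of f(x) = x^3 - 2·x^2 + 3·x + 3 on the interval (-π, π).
a_1 = (1/π) ∫_{-π}^{π} f(x)·cos(1x) dx.
Evaluate the integral (use parity and integration by parts as needed): a_1 = 8.

Final answer: 8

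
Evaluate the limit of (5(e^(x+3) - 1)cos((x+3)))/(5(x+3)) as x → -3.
Both numerator and denominator → 0 as x → -3; this is a 0/0 indeterminate form.
Expand each to leading order near x = -3: numerator ~ 5·(x + 3), denominator ~ 5·(x + 3).
The limit of the ratio is 1.

Final answer: 1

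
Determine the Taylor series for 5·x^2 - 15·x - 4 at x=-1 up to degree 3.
16 - 25·(x + 1) + 5·(x + 1)^2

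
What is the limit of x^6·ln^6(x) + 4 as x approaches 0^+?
The product is a 0·∞ indeterminate form at x → 0⁺.
Rewrite the product as ln^6(x) / x^(-6) and apply L'Hôpital, or use the standard hierarchy x^(-6) ≫ |ln x|^6 as x → 0⁺.
The indeterminate product → 0, so the limit = 4.

Final answer: 4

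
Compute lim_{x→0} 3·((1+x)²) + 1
Direct substitution at x = 0 gives 4.

Final answer: 4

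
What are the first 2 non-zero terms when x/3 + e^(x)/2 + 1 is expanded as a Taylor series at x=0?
5·x/6 + 3/2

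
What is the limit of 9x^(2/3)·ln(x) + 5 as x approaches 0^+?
The product is a 0·∞ indeterminate form at x → 0⁺.
Rewrite the product as 9·ln(x) / x^(-2/3) and apply L'Hôpital, or use the standard hierarchy x^(-2/3) ≫ |ln x| as x → 0⁺.
The indeterminate product → 0, so the limit = 5.

Final answer: 5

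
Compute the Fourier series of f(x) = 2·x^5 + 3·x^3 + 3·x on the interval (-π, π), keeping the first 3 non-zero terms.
(-74·π^2 + 4·π^4 + 450)·sin(x) + (-2·π^4 - 27/2 + 7·π^2)·sin(2·x) + (-26·π^2/27 + 214/81 + 4·π^4/3)·sin(3·x)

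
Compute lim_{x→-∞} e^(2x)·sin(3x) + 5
Evaluate the dominant behaviour as x → -∞; each term tends to a finite value or vanishes.
Limit = 5.

Final answer: 5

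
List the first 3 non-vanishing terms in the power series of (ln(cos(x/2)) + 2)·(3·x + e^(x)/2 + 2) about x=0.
3·x^2/16 + 7·x + 5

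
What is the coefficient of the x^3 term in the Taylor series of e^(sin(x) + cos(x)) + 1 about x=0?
Expand to order 3: e^(sin(x) + cos(x)) + 1 = -e·x^3/2 + e·x + 1 + e + O(x^4).
The coefficient of x^3 is -e/2.

Final answer: -e/2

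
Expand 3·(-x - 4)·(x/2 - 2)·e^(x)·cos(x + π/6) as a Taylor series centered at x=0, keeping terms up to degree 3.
x^3·(-19·√(3)/4 - 13/4) + x^2·(-12 - 3·√(3)/4) + x·(-12 + 12·√(3)) + 12·√(3)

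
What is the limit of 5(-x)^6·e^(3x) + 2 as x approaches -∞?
The product is a 0·∞ indeterminate form at x → -∞.
Rewrite the product as 5(-x)^6 / e^(-3x) (an ∞/∞ form) and apply L'Hôpital, or use the standard hierarchy e^(3|x|) ≫ |(-x)^6| as x → -∞.
The indeterminate product → 0, so the limit = 2.

Final answer: 2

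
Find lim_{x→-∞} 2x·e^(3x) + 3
The product is a 0·∞ indeterminate form at x → -∞.
Rewrite the product as 2x / e^(-3x) (an ∞/∞ form) and apply L'Hôpital, or use the standard hierarchy e^(3|x|) ≫ |x| as x → -∞.
The indeterminate product → 0, so the limit = 3.

Final answer: 3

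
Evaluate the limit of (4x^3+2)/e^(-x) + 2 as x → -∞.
The quotient is an ∞/∞ indeterminate form as x → -∞.
Compare growth rates of the dominant terms (exponentials ≫ polynomials ≫ logarithms), or apply L'Hôpital's rule; the quotient → 0.
Adding the constant: 0 + 2 = 2. Limit = 2.

Final answer: 2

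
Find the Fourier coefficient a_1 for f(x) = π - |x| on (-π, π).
a_1 = (1/π) ∫_{-π}^{π} f(x)·cos(1x) dx.
Evaluate the integral (use parity and integration by parts as needed): a_1 = 4/π.

Final answer: 4/π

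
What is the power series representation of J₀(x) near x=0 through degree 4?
x^4/64 - x^2/4 + 1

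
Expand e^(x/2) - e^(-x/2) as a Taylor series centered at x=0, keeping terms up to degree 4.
x^3/24 + x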